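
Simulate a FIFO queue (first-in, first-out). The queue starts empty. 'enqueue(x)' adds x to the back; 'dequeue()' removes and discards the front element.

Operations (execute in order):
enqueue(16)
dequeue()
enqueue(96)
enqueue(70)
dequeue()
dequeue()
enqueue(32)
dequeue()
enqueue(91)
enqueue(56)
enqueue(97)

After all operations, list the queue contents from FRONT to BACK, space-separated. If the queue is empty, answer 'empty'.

enqueue(16): [16]
dequeue(): []
enqueue(96): [96]
enqueue(70): [96, 70]
dequeue(): [70]
dequeue(): []
enqueue(32): [32]
dequeue(): []
enqueue(91): [91]
enqueue(56): [91, 56]
enqueue(97): [91, 56, 97]

Answer: 91 56 97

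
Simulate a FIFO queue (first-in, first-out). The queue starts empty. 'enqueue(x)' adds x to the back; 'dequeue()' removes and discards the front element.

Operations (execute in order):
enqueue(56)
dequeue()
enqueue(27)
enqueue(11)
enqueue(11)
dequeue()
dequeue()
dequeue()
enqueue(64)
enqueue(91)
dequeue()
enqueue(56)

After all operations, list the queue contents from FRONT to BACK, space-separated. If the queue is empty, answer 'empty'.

enqueue(56): [56]
dequeue(): []
enqueue(27): [27]
enqueue(11): [27, 11]
enqueue(11): [27, 11, 11]
dequeue(): [11, 11]
dequeue(): [11]
dequeue(): []
enqueue(64): [64]
enqueue(91): [64, 91]
dequeue(): [91]
enqueue(56): [91, 56]

Answer: 91 56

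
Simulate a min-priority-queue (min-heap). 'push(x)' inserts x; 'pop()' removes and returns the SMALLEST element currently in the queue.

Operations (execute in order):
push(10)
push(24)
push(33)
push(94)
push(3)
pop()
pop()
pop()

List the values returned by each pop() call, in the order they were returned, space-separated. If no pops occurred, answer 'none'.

Answer: 3 10 24

Derivation:
push(10): heap contents = [10]
push(24): heap contents = [10, 24]
push(33): heap contents = [10, 24, 33]
push(94): heap contents = [10, 24, 33, 94]
push(3): heap contents = [3, 10, 24, 33, 94]
pop() → 3: heap contents = [10, 24, 33, 94]
pop() → 10: heap contents = [24, 33, 94]
pop() → 24: heap contents = [33, 94]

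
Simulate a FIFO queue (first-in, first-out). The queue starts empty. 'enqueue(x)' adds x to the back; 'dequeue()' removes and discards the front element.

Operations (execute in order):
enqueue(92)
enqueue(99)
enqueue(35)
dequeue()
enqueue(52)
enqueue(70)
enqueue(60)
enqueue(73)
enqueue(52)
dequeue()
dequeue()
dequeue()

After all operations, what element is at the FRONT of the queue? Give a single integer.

Answer: 70

Derivation:
enqueue(92): queue = [92]
enqueue(99): queue = [92, 99]
enqueue(35): queue = [92, 99, 35]
dequeue(): queue = [99, 35]
enqueue(52): queue = [99, 35, 52]
enqueue(70): queue = [99, 35, 52, 70]
enqueue(60): queue = [99, 35, 52, 70, 60]
enqueue(73): queue = [99, 35, 52, 70, 60, 73]
enqueue(52): queue = [99, 35, 52, 70, 60, 73, 52]
dequeue(): queue = [35, 52, 70, 60, 73, 52]
dequeue(): queue = [52, 70, 60, 73, 52]
dequeue(): queue = [70, 60, 73, 52]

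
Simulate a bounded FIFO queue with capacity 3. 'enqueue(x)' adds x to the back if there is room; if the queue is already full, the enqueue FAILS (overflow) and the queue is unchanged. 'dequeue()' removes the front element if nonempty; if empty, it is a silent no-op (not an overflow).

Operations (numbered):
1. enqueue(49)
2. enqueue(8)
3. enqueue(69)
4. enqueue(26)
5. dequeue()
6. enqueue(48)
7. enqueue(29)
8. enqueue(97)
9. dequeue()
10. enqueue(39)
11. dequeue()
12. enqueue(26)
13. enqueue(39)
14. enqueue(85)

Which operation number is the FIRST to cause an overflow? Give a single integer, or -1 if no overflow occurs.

Answer: 4

Derivation:
1. enqueue(49): size=1
2. enqueue(8): size=2
3. enqueue(69): size=3
4. enqueue(26): size=3=cap → OVERFLOW (fail)
5. dequeue(): size=2
6. enqueue(48): size=3
7. enqueue(29): size=3=cap → OVERFLOW (fail)
8. enqueue(97): size=3=cap → OVERFLOW (fail)
9. dequeue(): size=2
10. enqueue(39): size=3
11. dequeue(): size=2
12. enqueue(26): size=3
13. enqueue(39): size=3=cap → OVERFLOW (fail)
14. enqueue(85): size=3=cap → OVERFLOW (fail)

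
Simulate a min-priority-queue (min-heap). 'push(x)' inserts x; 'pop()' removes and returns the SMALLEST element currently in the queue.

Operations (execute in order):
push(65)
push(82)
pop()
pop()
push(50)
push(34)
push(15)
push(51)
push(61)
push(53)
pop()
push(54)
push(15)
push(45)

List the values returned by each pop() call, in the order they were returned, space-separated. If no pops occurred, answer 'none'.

Answer: 65 82 15

Derivation:
push(65): heap contents = [65]
push(82): heap contents = [65, 82]
pop() → 65: heap contents = [82]
pop() → 82: heap contents = []
push(50): heap contents = [50]
push(34): heap contents = [34, 50]
push(15): heap contents = [15, 34, 50]
push(51): heap contents = [15, 34, 50, 51]
push(61): heap contents = [15, 34, 50, 51, 61]
push(53): heap contents = [15, 34, 50, 51, 53, 61]
pop() → 15: heap contents = [34, 50, 51, 53, 61]
push(54): heap contents = [34, 50, 51, 53, 54, 61]
push(15): heap contents = [15, 34, 50, 51, 53, 54, 61]
push(45): heap contents = [15, 34, 45, 50, 51, 53, 54, 61]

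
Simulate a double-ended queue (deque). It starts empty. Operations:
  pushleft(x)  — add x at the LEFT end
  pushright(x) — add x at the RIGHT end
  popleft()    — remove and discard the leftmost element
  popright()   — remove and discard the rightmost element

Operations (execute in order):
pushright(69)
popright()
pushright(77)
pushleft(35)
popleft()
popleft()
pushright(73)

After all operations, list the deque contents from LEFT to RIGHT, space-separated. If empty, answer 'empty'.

pushright(69): [69]
popright(): []
pushright(77): [77]
pushleft(35): [35, 77]
popleft(): [77]
popleft(): []
pushright(73): [73]

Answer: 73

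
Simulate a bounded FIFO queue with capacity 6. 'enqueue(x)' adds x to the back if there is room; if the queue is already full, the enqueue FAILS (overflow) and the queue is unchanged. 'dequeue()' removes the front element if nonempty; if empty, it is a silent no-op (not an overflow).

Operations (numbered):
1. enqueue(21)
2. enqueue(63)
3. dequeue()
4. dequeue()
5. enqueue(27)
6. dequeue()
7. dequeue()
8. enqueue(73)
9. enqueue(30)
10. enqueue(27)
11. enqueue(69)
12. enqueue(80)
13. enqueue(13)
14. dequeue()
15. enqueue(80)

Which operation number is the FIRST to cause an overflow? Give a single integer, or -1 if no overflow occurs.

Answer: -1

Derivation:
1. enqueue(21): size=1
2. enqueue(63): size=2
3. dequeue(): size=1
4. dequeue(): size=0
5. enqueue(27): size=1
6. dequeue(): size=0
7. dequeue(): empty, no-op, size=0
8. enqueue(73): size=1
9. enqueue(30): size=2
10. enqueue(27): size=3
11. enqueue(69): size=4
12. enqueue(80): size=5
13. enqueue(13): size=6
14. dequeue(): size=5
15. enqueue(80): size=6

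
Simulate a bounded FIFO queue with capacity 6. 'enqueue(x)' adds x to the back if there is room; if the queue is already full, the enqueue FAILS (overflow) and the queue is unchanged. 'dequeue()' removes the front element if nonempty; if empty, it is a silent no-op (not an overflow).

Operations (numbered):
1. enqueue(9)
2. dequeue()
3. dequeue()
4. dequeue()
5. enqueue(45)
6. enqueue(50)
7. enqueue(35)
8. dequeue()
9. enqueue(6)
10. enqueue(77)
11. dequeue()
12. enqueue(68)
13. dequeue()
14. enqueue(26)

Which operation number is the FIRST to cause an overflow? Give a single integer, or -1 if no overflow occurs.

Answer: -1

Derivation:
1. enqueue(9): size=1
2. dequeue(): size=0
3. dequeue(): empty, no-op, size=0
4. dequeue(): empty, no-op, size=0
5. enqueue(45): size=1
6. enqueue(50): size=2
7. enqueue(35): size=3
8. dequeue(): size=2
9. enqueue(6): size=3
10. enqueue(77): size=4
11. dequeue(): size=3
12. enqueue(68): size=4
13. dequeue(): size=3
14. enqueue(26): size=4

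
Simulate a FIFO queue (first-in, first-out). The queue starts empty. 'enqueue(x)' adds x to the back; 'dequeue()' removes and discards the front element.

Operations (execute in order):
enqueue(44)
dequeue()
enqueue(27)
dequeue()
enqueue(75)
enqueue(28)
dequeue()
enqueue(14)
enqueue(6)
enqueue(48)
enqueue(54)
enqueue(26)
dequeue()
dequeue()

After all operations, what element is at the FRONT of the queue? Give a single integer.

enqueue(44): queue = [44]
dequeue(): queue = []
enqueue(27): queue = [27]
dequeue(): queue = []
enqueue(75): queue = [75]
enqueue(28): queue = [75, 28]
dequeue(): queue = [28]
enqueue(14): queue = [28, 14]
enqueue(6): queue = [28, 14, 6]
enqueue(48): queue = [28, 14, 6, 48]
enqueue(54): queue = [28, 14, 6, 48, 54]
enqueue(26): queue = [28, 14, 6, 48, 54, 26]
dequeue(): queue = [14, 6, 48, 54, 26]
dequeue(): queue = [6, 48, 54, 26]

Answer: 6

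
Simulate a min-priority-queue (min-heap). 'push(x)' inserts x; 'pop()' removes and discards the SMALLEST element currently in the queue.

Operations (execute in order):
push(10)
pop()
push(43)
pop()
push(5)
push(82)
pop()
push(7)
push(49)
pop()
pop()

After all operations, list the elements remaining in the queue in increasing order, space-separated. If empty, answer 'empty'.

push(10): heap contents = [10]
pop() → 10: heap contents = []
push(43): heap contents = [43]
pop() → 43: heap contents = []
push(5): heap contents = [5]
push(82): heap contents = [5, 82]
pop() → 5: heap contents = [82]
push(7): heap contents = [7, 82]
push(49): heap contents = [7, 49, 82]
pop() → 7: heap contents = [49, 82]
pop() → 49: heap contents = [82]

Answer: 82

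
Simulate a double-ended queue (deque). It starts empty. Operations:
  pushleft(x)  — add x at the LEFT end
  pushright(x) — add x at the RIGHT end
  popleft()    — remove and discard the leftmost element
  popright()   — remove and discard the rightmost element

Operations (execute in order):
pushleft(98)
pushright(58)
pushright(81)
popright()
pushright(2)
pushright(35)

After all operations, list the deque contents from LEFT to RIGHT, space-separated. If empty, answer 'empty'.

Answer: 98 58 2 35

Derivation:
pushleft(98): [98]
pushright(58): [98, 58]
pushright(81): [98, 58, 81]
popright(): [98, 58]
pushright(2): [98, 58, 2]
pushright(35): [98, 58, 2, 35]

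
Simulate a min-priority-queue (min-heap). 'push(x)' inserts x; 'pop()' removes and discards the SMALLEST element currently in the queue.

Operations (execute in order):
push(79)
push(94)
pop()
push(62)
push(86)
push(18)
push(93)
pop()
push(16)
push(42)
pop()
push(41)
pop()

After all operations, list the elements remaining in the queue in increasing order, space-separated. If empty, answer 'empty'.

push(79): heap contents = [79]
push(94): heap contents = [79, 94]
pop() → 79: heap contents = [94]
push(62): heap contents = [62, 94]
push(86): heap contents = [62, 86, 94]
push(18): heap contents = [18, 62, 86, 94]
push(93): heap contents = [18, 62, 86, 93, 94]
pop() → 18: heap contents = [62, 86, 93, 94]
push(16): heap contents = [16, 62, 86, 93, 94]
push(42): heap contents = [16, 42, 62, 86, 93, 94]
pop() → 16: heap contents = [42, 62, 86, 93, 94]
push(41): heap contents = [41, 42, 62, 86, 93, 94]
pop() → 41: heap contents = [42, 62, 86, 93, 94]

Answer: 42 62 86 93 94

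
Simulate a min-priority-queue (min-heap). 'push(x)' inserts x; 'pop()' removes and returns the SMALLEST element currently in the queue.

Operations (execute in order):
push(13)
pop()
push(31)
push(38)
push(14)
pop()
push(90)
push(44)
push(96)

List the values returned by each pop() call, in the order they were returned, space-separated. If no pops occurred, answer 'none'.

push(13): heap contents = [13]
pop() → 13: heap contents = []
push(31): heap contents = [31]
push(38): heap contents = [31, 38]
push(14): heap contents = [14, 31, 38]
pop() → 14: heap contents = [31, 38]
push(90): heap contents = [31, 38, 90]
push(44): heap contents = [31, 38, 44, 90]
push(96): heap contents = [31, 38, 44, 90, 96]

Answer: 13 14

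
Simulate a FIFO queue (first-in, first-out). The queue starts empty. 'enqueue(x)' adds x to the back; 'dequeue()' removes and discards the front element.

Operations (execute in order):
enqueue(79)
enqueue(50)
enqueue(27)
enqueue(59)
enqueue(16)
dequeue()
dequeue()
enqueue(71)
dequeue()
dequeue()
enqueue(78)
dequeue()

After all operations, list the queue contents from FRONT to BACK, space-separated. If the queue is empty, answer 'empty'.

Answer: 71 78

Derivation:
enqueue(79): [79]
enqueue(50): [79, 50]
enqueue(27): [79, 50, 27]
enqueue(59): [79, 50, 27, 59]
enqueue(16): [79, 50, 27, 59, 16]
dequeue(): [50, 27, 59, 16]
dequeue(): [27, 59, 16]
enqueue(71): [27, 59, 16, 71]
dequeue(): [59, 16, 71]
dequeue(): [16, 71]
enqueue(78): [16, 71, 78]
dequeue(): [71, 78]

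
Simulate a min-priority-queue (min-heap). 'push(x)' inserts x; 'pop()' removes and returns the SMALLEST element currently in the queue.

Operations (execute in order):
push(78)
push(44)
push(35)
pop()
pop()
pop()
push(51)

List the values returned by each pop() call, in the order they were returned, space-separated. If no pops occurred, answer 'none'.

push(78): heap contents = [78]
push(44): heap contents = [44, 78]
push(35): heap contents = [35, 44, 78]
pop() → 35: heap contents = [44, 78]
pop() → 44: heap contents = [78]
pop() → 78: heap contents = []
push(51): heap contents = [51]

Answer: 35 44 78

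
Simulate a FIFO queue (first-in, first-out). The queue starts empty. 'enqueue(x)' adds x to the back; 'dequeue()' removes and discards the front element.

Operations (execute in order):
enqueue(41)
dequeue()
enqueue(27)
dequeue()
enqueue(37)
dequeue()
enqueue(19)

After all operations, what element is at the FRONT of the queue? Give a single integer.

enqueue(41): queue = [41]
dequeue(): queue = []
enqueue(27): queue = [27]
dequeue(): queue = []
enqueue(37): queue = [37]
dequeue(): queue = []
enqueue(19): queue = [19]

Answer: 19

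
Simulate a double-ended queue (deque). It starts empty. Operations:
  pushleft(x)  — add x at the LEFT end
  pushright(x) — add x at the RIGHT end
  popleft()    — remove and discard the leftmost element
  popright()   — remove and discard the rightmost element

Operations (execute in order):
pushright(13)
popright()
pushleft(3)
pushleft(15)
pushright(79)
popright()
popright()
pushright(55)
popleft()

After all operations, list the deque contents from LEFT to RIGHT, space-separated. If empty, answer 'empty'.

pushright(13): [13]
popright(): []
pushleft(3): [3]
pushleft(15): [15, 3]
pushright(79): [15, 3, 79]
popright(): [15, 3]
popright(): [15]
pushright(55): [15, 55]
popleft(): [55]

Answer: 55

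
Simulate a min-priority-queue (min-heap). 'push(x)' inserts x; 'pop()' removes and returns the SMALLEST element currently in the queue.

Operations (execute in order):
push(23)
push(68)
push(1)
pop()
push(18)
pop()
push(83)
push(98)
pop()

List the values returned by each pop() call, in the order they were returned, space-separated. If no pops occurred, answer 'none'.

Answer: 1 18 23

Derivation:
push(23): heap contents = [23]
push(68): heap contents = [23, 68]
push(1): heap contents = [1, 23, 68]
pop() → 1: heap contents = [23, 68]
push(18): heap contents = [18, 23, 68]
pop() → 18: heap contents = [23, 68]
push(83): heap contents = [23, 68, 83]
push(98): heap contents = [23, 68, 83, 98]
pop() → 23: heap contents = [68, 83, 98]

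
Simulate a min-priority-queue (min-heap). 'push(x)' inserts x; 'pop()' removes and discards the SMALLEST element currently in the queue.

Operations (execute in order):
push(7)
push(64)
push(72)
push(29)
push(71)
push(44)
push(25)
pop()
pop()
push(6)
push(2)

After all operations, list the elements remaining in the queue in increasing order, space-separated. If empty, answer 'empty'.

push(7): heap contents = [7]
push(64): heap contents = [7, 64]
push(72): heap contents = [7, 64, 72]
push(29): heap contents = [7, 29, 64, 72]
push(71): heap contents = [7, 29, 64, 71, 72]
push(44): heap contents = [7, 29, 44, 64, 71, 72]
push(25): heap contents = [7, 25, 29, 44, 64, 71, 72]
pop() → 7: heap contents = [25, 29, 44, 64, 71, 72]
pop() → 25: heap contents = [29, 44, 64, 71, 72]
push(6): heap contents = [6, 29, 44, 64, 71, 72]
push(2): heap contents = [2, 6, 29, 44, 64, 71, 72]

Answer: 2 6 29 44 64 71 72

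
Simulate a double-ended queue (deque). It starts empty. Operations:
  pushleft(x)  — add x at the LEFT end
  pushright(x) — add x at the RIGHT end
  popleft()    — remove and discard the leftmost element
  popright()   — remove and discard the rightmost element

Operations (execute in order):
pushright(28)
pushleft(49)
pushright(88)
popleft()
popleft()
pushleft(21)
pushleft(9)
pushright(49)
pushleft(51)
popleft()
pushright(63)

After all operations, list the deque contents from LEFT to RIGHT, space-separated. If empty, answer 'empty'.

pushright(28): [28]
pushleft(49): [49, 28]
pushright(88): [49, 28, 88]
popleft(): [28, 88]
popleft(): [88]
pushleft(21): [21, 88]
pushleft(9): [9, 21, 88]
pushright(49): [9, 21, 88, 49]
pushleft(51): [51, 9, 21, 88, 49]
popleft(): [9, 21, 88, 49]
pushright(63): [9, 21, 88, 49, 63]

Answer: 9 21 88 49 63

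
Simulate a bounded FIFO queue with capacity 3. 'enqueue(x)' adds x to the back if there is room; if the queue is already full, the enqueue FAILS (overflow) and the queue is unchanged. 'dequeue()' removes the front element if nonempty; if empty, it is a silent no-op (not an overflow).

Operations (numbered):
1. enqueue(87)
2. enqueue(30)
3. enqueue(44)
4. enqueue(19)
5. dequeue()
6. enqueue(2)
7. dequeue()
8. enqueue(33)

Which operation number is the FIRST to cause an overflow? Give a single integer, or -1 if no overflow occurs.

Answer: 4

Derivation:
1. enqueue(87): size=1
2. enqueue(30): size=2
3. enqueue(44): size=3
4. enqueue(19): size=3=cap → OVERFLOW (fail)
5. dequeue(): size=2
6. enqueue(2): size=3
7. dequeue(): size=2
8. enqueue(33): size=3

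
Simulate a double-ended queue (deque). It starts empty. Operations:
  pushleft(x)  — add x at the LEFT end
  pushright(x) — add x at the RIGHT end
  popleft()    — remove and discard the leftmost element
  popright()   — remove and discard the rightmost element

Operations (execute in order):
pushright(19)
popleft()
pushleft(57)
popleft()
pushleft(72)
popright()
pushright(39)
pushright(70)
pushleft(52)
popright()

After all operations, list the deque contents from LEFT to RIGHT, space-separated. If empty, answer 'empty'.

Answer: 52 39

Derivation:
pushright(19): [19]
popleft(): []
pushleft(57): [57]
popleft(): []
pushleft(72): [72]
popright(): []
pushright(39): [39]
pushright(70): [39, 70]
pushleft(52): [52, 39, 70]
popright(): [52, 39]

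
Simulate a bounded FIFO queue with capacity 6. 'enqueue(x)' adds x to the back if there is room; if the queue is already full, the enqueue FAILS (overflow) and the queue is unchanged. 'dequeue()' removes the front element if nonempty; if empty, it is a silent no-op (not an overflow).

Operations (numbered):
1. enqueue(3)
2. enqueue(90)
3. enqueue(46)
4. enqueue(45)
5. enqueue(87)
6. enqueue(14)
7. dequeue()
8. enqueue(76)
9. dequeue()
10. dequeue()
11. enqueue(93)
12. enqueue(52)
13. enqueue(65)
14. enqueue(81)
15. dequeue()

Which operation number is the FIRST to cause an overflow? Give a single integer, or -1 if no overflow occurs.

Answer: 13

Derivation:
1. enqueue(3): size=1
2. enqueue(90): size=2
3. enqueue(46): size=3
4. enqueue(45): size=4
5. enqueue(87): size=5
6. enqueue(14): size=6
7. dequeue(): size=5
8. enqueue(76): size=6
9. dequeue(): size=5
10. dequeue(): size=4
11. enqueue(93): size=5
12. enqueue(52): size=6
13. enqueue(65): size=6=cap → OVERFLOW (fail)
14. enqueue(81): size=6=cap → OVERFLOW (fail)
15. dequeue(): size=5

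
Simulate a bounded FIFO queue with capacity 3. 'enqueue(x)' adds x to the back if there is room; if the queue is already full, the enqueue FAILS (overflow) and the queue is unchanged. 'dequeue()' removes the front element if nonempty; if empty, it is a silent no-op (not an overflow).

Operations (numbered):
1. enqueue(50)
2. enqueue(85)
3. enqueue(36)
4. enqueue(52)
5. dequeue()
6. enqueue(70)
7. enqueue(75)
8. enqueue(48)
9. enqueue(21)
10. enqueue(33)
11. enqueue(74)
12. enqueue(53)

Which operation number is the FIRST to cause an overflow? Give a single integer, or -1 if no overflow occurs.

1. enqueue(50): size=1
2. enqueue(85): size=2
3. enqueue(36): size=3
4. enqueue(52): size=3=cap → OVERFLOW (fail)
5. dequeue(): size=2
6. enqueue(70): size=3
7. enqueue(75): size=3=cap → OVERFLOW (fail)
8. enqueue(48): size=3=cap → OVERFLOW (fail)
9. enqueue(21): size=3=cap → OVERFLOW (fail)
10. enqueue(33): size=3=cap → OVERFLOW (fail)
11. enqueue(74): size=3=cap → OVERFLOW (fail)
12. enqueue(53): size=3=cap → OVERFLOW (fail)

Answer: 4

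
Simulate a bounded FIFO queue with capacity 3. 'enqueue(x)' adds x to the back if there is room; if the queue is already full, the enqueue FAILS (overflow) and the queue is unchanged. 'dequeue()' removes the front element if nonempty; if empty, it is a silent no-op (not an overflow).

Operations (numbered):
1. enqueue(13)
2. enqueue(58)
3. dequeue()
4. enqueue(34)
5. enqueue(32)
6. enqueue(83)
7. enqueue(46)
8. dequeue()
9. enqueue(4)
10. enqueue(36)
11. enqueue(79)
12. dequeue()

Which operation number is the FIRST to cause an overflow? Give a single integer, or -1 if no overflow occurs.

1. enqueue(13): size=1
2. enqueue(58): size=2
3. dequeue(): size=1
4. enqueue(34): size=2
5. enqueue(32): size=3
6. enqueue(83): size=3=cap → OVERFLOW (fail)
7. enqueue(46): size=3=cap → OVERFLOW (fail)
8. dequeue(): size=2
9. enqueue(4): size=3
10. enqueue(36): size=3=cap → OVERFLOW (fail)
11. enqueue(79): size=3=cap → OVERFLOW (fail)
12. dequeue(): size=2

Answer: 6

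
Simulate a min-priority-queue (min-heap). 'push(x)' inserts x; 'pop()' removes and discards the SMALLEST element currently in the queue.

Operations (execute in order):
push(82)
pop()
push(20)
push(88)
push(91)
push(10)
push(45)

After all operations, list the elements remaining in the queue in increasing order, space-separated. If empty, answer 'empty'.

Answer: 10 20 45 88 91

Derivation:
push(82): heap contents = [82]
pop() → 82: heap contents = []
push(20): heap contents = [20]
push(88): heap contents = [20, 88]
push(91): heap contents = [20, 88, 91]
push(10): heap contents = [10, 20, 88, 91]
push(45): heap contents = [10, 20, 45, 88, 91]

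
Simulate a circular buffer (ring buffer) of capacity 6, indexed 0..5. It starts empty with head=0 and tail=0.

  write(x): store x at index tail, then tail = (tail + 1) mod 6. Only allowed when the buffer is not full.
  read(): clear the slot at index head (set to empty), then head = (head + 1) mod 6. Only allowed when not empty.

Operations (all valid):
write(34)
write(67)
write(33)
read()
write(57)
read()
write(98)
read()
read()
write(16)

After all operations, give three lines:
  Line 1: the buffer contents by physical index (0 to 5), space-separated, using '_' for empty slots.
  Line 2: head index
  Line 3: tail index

Answer: _ _ _ _ 98 16
4
0

Derivation:
write(34): buf=[34 _ _ _ _ _], head=0, tail=1, size=1
write(67): buf=[34 67 _ _ _ _], head=0, tail=2, size=2
write(33): buf=[34 67 33 _ _ _], head=0, tail=3, size=3
read(): buf=[_ 67 33 _ _ _], head=1, tail=3, size=2
write(57): buf=[_ 67 33 57 _ _], head=1, tail=4, size=3
read(): buf=[_ _ 33 57 _ _], head=2, tail=4, size=2
write(98): buf=[_ _ 33 57 98 _], head=2, tail=5, size=3
read(): buf=[_ _ _ 57 98 _], head=3, tail=5, size=2
read(): buf=[_ _ _ _ 98 _], head=4, tail=5, size=1
write(16): buf=[_ _ _ _ 98 16], head=4, tail=0, size=2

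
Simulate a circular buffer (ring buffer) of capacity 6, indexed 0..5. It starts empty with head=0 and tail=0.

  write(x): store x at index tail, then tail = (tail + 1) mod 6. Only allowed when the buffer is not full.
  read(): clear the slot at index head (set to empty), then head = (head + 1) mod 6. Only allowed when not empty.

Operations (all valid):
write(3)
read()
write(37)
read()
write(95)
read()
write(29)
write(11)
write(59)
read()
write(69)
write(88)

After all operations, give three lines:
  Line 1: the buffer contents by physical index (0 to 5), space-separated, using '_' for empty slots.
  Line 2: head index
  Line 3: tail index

Answer: 69 88 _ _ 11 59
4
2

Derivation:
write(3): buf=[3 _ _ _ _ _], head=0, tail=1, size=1
read(): buf=[_ _ _ _ _ _], head=1, tail=1, size=0
write(37): buf=[_ 37 _ _ _ _], head=1, tail=2, size=1
read(): buf=[_ _ _ _ _ _], head=2, tail=2, size=0
write(95): buf=[_ _ 95 _ _ _], head=2, tail=3, size=1
read(): buf=[_ _ _ _ _ _], head=3, tail=3, size=0
write(29): buf=[_ _ _ 29 _ _], head=3, tail=4, size=1
write(11): buf=[_ _ _ 29 11 _], head=3, tail=5, size=2
write(59): buf=[_ _ _ 29 11 59], head=3, tail=0, size=3
read(): buf=[_ _ _ _ 11 59], head=4, tail=0, size=2
write(69): buf=[69 _ _ _ 11 59], head=4, tail=1, size=3
write(88): buf=[69 88 _ _ 11 59], head=4, tail=2, size=4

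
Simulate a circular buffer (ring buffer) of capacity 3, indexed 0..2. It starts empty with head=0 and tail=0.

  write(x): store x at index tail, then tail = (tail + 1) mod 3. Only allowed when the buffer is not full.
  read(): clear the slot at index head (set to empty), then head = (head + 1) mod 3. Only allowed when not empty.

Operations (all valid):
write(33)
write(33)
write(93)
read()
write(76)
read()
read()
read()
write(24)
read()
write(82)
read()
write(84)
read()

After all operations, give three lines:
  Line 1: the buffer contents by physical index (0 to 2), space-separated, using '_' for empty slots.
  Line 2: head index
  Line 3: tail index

Answer: _ _ _
1
1

Derivation:
write(33): buf=[33 _ _], head=0, tail=1, size=1
write(33): buf=[33 33 _], head=0, tail=2, size=2
write(93): buf=[33 33 93], head=0, tail=0, size=3
read(): buf=[_ 33 93], head=1, tail=0, size=2
write(76): buf=[76 33 93], head=1, tail=1, size=3
read(): buf=[76 _ 93], head=2, tail=1, size=2
read(): buf=[76 _ _], head=0, tail=1, size=1
read(): buf=[_ _ _], head=1, tail=1, size=0
write(24): buf=[_ 24 _], head=1, tail=2, size=1
read(): buf=[_ _ _], head=2, tail=2, size=0
write(82): buf=[_ _ 82], head=2, tail=0, size=1
read(): buf=[_ _ _], head=0, tail=0, size=0
write(84): buf=[84 _ _], head=0, tail=1, size=1
read(): buf=[_ _ _], head=1, tail=1, size=0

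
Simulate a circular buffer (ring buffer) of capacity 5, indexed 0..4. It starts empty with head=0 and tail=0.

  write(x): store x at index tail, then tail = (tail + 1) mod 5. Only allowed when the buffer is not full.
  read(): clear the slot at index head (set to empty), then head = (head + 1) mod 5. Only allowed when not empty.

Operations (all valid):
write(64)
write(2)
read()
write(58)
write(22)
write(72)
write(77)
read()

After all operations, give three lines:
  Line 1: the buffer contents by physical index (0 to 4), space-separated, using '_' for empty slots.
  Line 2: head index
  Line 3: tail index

Answer: 77 _ 58 22 72
2
1

Derivation:
write(64): buf=[64 _ _ _ _], head=0, tail=1, size=1
write(2): buf=[64 2 _ _ _], head=0, tail=2, size=2
read(): buf=[_ 2 _ _ _], head=1, tail=2, size=1
write(58): buf=[_ 2 58 _ _], head=1, tail=3, size=2
write(22): buf=[_ 2 58 22 _], head=1, tail=4, size=3
write(72): buf=[_ 2 58 22 72], head=1, tail=0, size=4
write(77): buf=[77 2 58 22 72], head=1, tail=1, size=5
read(): buf=[77 _ 58 22 72], head=2, tail=1, size=4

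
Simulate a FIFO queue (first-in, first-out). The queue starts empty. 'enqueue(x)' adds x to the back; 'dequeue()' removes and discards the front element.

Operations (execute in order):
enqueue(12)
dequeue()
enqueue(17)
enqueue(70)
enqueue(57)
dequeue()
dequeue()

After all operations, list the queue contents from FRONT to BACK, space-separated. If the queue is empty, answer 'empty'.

enqueue(12): [12]
dequeue(): []
enqueue(17): [17]
enqueue(70): [17, 70]
enqueue(57): [17, 70, 57]
dequeue(): [70, 57]
dequeue(): [57]

Answer: 57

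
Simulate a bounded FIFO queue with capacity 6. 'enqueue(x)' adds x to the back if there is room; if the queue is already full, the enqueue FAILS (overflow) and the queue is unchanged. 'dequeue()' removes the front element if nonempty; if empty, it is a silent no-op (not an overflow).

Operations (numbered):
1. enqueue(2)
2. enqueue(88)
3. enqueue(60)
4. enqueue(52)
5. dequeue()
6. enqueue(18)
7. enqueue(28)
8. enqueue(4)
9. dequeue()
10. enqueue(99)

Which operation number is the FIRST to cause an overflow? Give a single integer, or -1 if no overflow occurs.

1. enqueue(2): size=1
2. enqueue(88): size=2
3. enqueue(60): size=3
4. enqueue(52): size=4
5. dequeue(): size=3
6. enqueue(18): size=4
7. enqueue(28): size=5
8. enqueue(4): size=6
9. dequeue(): size=5
10. enqueue(99): size=6

Answer: -1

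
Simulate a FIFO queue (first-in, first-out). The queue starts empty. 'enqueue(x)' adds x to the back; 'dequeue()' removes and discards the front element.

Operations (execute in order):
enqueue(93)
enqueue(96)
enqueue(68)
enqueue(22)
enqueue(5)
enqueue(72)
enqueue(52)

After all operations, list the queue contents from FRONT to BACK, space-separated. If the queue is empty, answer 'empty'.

enqueue(93): [93]
enqueue(96): [93, 96]
enqueue(68): [93, 96, 68]
enqueue(22): [93, 96, 68, 22]
enqueue(5): [93, 96, 68, 22, 5]
enqueue(72): [93, 96, 68, 22, 5, 72]
enqueue(52): [93, 96, 68, 22, 5, 72, 52]

Answer: 93 96 68 22 5 72 52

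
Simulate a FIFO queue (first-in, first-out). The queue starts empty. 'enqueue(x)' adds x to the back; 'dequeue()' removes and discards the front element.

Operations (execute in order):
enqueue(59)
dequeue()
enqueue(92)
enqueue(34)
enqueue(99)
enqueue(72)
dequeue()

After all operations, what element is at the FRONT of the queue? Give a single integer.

enqueue(59): queue = [59]
dequeue(): queue = []
enqueue(92): queue = [92]
enqueue(34): queue = [92, 34]
enqueue(99): queue = [92, 34, 99]
enqueue(72): queue = [92, 34, 99, 72]
dequeue(): queue = [34, 99, 72]

Answer: 34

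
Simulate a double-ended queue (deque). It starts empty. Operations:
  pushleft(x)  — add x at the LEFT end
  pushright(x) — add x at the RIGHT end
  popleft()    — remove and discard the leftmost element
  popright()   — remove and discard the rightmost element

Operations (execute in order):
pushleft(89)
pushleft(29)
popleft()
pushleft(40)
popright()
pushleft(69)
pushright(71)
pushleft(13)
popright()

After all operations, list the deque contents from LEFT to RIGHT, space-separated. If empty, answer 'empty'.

Answer: 13 69 40

Derivation:
pushleft(89): [89]
pushleft(29): [29, 89]
popleft(): [89]
pushleft(40): [40, 89]
popright(): [40]
pushleft(69): [69, 40]
pushright(71): [69, 40, 71]
pushleft(13): [13, 69, 40, 71]
popright(): [13, 69, 40]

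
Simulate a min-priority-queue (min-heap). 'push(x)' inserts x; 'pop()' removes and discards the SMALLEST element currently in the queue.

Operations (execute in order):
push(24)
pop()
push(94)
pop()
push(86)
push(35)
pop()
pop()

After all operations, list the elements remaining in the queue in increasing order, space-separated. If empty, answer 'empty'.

push(24): heap contents = [24]
pop() → 24: heap contents = []
push(94): heap contents = [94]
pop() → 94: heap contents = []
push(86): heap contents = [86]
push(35): heap contents = [35, 86]
pop() → 35: heap contents = [86]
pop() → 86: heap contents = []

Answer: empty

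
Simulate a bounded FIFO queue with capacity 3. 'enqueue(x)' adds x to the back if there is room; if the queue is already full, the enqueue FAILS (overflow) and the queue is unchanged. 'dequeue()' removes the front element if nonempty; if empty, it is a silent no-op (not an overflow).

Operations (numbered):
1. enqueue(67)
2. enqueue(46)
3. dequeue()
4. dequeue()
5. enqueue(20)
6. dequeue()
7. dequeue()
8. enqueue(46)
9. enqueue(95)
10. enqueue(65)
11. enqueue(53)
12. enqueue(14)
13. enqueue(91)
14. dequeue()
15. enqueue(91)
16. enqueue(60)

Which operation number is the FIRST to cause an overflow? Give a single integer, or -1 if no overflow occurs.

Answer: 11

Derivation:
1. enqueue(67): size=1
2. enqueue(46): size=2
3. dequeue(): size=1
4. dequeue(): size=0
5. enqueue(20): size=1
6. dequeue(): size=0
7. dequeue(): empty, no-op, size=0
8. enqueue(46): size=1
9. enqueue(95): size=2
10. enqueue(65): size=3
11. enqueue(53): size=3=cap → OVERFLOW (fail)
12. enqueue(14): size=3=cap → OVERFLOW (fail)
13. enqueue(91): size=3=cap → OVERFLOW (fail)
14. dequeue(): size=2
15. enqueue(91): size=3
16. enqueue(60): size=3=cap → OVERFLOW (fail)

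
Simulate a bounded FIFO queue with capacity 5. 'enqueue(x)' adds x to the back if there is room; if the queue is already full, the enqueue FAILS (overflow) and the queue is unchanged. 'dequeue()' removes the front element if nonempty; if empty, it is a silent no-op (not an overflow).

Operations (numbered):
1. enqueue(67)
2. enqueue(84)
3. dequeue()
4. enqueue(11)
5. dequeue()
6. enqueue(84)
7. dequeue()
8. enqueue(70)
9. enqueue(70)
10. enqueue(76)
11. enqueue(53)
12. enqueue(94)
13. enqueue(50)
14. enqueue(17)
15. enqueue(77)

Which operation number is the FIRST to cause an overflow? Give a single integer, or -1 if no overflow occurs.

1. enqueue(67): size=1
2. enqueue(84): size=2
3. dequeue(): size=1
4. enqueue(11): size=2
5. dequeue(): size=1
6. enqueue(84): size=2
7. dequeue(): size=1
8. enqueue(70): size=2
9. enqueue(70): size=3
10. enqueue(76): size=4
11. enqueue(53): size=5
12. enqueue(94): size=5=cap → OVERFLOW (fail)
13. enqueue(50): size=5=cap → OVERFLOW (fail)
14. enqueue(17): size=5=cap → OVERFLOW (fail)
15. enqueue(77): size=5=cap → OVERFLOW (fail)

Answer: 12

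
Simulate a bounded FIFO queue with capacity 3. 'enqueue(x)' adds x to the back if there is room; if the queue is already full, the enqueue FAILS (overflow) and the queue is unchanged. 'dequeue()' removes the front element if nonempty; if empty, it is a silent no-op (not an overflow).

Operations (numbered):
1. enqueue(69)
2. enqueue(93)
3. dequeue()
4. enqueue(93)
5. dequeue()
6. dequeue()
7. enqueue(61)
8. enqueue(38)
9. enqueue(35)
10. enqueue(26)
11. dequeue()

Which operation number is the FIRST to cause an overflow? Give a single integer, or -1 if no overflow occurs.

Answer: 10

Derivation:
1. enqueue(69): size=1
2. enqueue(93): size=2
3. dequeue(): size=1
4. enqueue(93): size=2
5. dequeue(): size=1
6. dequeue(): size=0
7. enqueue(61): size=1
8. enqueue(38): size=2
9. enqueue(35): size=3
10. enqueue(26): size=3=cap → OVERFLOW (fail)
11. dequeue(): size=2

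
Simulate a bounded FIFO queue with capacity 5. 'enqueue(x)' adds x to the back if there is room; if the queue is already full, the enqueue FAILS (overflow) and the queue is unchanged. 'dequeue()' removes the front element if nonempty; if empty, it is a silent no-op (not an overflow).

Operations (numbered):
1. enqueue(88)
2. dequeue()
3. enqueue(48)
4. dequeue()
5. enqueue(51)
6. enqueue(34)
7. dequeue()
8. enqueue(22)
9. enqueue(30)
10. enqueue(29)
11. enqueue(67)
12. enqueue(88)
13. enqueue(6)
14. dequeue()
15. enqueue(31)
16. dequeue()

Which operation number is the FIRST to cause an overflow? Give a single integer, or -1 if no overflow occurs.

Answer: 12

Derivation:
1. enqueue(88): size=1
2. dequeue(): size=0
3. enqueue(48): size=1
4. dequeue(): size=0
5. enqueue(51): size=1
6. enqueue(34): size=2
7. dequeue(): size=1
8. enqueue(22): size=2
9. enqueue(30): size=3
10. enqueue(29): size=4
11. enqueue(67): size=5
12. enqueue(88): size=5=cap → OVERFLOW (fail)
13. enqueue(6): size=5=cap → OVERFLOW (fail)
14. dequeue(): size=4
15. enqueue(31): size=5
16. dequeue(): size=4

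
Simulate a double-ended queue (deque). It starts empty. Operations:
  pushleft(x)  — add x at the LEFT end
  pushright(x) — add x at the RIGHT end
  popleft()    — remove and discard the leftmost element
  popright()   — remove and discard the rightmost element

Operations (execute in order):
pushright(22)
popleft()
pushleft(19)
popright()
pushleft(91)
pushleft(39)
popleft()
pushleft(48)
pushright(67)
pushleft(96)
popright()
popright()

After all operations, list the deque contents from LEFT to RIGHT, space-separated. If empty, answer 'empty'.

pushright(22): [22]
popleft(): []
pushleft(19): [19]
popright(): []
pushleft(91): [91]
pushleft(39): [39, 91]
popleft(): [91]
pushleft(48): [48, 91]
pushright(67): [48, 91, 67]
pushleft(96): [96, 48, 91, 67]
popright(): [96, 48, 91]
popright(): [96, 48]

Answer: 96 48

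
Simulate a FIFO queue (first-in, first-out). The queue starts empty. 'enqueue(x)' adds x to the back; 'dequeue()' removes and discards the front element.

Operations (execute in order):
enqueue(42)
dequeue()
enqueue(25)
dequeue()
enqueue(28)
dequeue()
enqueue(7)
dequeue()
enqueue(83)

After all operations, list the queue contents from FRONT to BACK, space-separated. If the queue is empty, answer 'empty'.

enqueue(42): [42]
dequeue(): []
enqueue(25): [25]
dequeue(): []
enqueue(28): [28]
dequeue(): []
enqueue(7): [7]
dequeue(): []
enqueue(83): [83]

Answer: 83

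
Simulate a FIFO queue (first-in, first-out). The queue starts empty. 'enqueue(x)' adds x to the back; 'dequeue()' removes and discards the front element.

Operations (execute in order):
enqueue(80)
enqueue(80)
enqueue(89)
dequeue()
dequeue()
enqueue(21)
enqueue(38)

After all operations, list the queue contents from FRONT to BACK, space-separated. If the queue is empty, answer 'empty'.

enqueue(80): [80]
enqueue(80): [80, 80]
enqueue(89): [80, 80, 89]
dequeue(): [80, 89]
dequeue(): [89]
enqueue(21): [89, 21]
enqueue(38): [89, 21, 38]

Answer: 89 21 38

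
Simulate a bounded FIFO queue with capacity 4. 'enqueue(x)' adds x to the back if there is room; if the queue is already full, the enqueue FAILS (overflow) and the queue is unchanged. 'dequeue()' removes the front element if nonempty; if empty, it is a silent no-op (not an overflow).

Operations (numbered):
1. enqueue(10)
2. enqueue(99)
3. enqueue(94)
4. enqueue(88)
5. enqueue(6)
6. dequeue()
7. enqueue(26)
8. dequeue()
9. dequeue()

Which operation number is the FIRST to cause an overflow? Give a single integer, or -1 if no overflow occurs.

Answer: 5

Derivation:
1. enqueue(10): size=1
2. enqueue(99): size=2
3. enqueue(94): size=3
4. enqueue(88): size=4
5. enqueue(6): size=4=cap → OVERFLOW (fail)
6. dequeue(): size=3
7. enqueue(26): size=4
8. dequeue(): size=3
9. dequeue(): size=2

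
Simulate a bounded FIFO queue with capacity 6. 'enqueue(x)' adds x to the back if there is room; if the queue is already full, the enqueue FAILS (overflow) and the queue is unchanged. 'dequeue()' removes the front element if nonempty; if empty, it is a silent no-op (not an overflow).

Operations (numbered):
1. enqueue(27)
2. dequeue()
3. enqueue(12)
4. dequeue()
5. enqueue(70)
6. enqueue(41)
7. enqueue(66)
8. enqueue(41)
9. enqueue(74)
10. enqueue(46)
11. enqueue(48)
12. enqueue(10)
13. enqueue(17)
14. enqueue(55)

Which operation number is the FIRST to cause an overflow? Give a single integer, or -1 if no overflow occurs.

1. enqueue(27): size=1
2. dequeue(): size=0
3. enqueue(12): size=1
4. dequeue(): size=0
5. enqueue(70): size=1
6. enqueue(41): size=2
7. enqueue(66): size=3
8. enqueue(41): size=4
9. enqueue(74): size=5
10. enqueue(46): size=6
11. enqueue(48): size=6=cap → OVERFLOW (fail)
12. enqueue(10): size=6=cap → OVERFLOW (fail)
13. enqueue(17): size=6=cap → OVERFLOW (fail)
14. enqueue(55): size=6=cap → OVERFLOW (fail)

Answer: 11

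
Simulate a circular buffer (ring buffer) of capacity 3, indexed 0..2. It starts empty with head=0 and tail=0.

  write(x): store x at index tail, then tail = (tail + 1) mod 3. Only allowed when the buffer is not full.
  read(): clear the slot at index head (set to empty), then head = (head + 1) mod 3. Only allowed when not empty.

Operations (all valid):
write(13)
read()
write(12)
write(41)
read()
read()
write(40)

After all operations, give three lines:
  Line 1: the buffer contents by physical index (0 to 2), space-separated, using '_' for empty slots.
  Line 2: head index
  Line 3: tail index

Answer: 40 _ _
0
1

Derivation:
write(13): buf=[13 _ _], head=0, tail=1, size=1
read(): buf=[_ _ _], head=1, tail=1, size=0
write(12): buf=[_ 12 _], head=1, tail=2, size=1
write(41): buf=[_ 12 41], head=1, tail=0, size=2
read(): buf=[_ _ 41], head=2, tail=0, size=1
read(): buf=[_ _ _], head=0, tail=0, size=0
write(40): buf=[40 _ _], head=0, tail=1, size=1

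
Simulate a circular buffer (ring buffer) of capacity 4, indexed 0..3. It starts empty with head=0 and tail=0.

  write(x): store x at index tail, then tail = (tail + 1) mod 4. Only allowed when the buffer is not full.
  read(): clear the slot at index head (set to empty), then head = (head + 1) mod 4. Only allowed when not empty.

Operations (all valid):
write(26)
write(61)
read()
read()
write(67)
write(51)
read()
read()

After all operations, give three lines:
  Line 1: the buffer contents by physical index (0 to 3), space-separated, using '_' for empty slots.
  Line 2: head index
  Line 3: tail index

write(26): buf=[26 _ _ _], head=0, tail=1, size=1
write(61): buf=[26 61 _ _], head=0, tail=2, size=2
read(): buf=[_ 61 _ _], head=1, tail=2, size=1
read(): buf=[_ _ _ _], head=2, tail=2, size=0
write(67): buf=[_ _ 67 _], head=2, tail=3, size=1
write(51): buf=[_ _ 67 51], head=2, tail=0, size=2
read(): buf=[_ _ _ 51], head=3, tail=0, size=1
read(): buf=[_ _ _ _], head=0, tail=0, size=0

Answer: _ _ _ _
0
0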